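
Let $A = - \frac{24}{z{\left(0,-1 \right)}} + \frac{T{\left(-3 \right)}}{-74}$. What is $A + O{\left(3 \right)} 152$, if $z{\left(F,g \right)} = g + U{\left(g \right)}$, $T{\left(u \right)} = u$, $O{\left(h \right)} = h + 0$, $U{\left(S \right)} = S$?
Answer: $\frac{34635}{74} \approx 468.04$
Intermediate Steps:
$O{\left(h \right)} = h$
$z{\left(F,g \right)} = 2 g$ ($z{\left(F,g \right)} = g + g = 2 g$)
$A = \frac{891}{74}$ ($A = - \frac{24}{2 \left(-1\right)} - \frac{3}{-74} = - \frac{24}{-2} - - \frac{3}{74} = \left(-24\right) \left(- \frac{1}{2}\right) + \frac{3}{74} = 12 + \frac{3}{74} = \frac{891}{74} \approx 12.041$)
$A + O{\left(3 \right)} 152 = \frac{891}{74} + 3 \cdot 152 = \frac{891}{74} + 456 = \frac{34635}{74}$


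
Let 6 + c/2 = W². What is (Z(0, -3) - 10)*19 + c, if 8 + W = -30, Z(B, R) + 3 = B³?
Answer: 2629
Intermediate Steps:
Z(B, R) = -3 + B³
W = -38 (W = -8 - 30 = -38)
c = 2876 (c = -12 + 2*(-38)² = -12 + 2*1444 = -12 + 2888 = 2876)
(Z(0, -3) - 10)*19 + c = ((-3 + 0³) - 10)*19 + 2876 = ((-3 + 0) - 10)*19 + 2876 = (-3 - 10)*19 + 2876 = -13*19 + 2876 = -247 + 2876 = 2629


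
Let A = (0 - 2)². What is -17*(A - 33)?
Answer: 493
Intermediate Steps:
A = 4 (A = (-2)² = 4)
-17*(A - 33) = -17*(4 - 33) = -17*(-29) = 493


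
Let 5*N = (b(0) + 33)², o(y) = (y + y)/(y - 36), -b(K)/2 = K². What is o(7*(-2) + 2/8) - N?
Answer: -216161/995 ≈ -217.25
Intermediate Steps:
b(K) = -2*K²
o(y) = 2*y/(-36 + y) (o(y) = (2*y)/(-36 + y) = 2*y/(-36 + y))
N = 1089/5 (N = (-2*0² + 33)²/5 = (-2*0 + 33)²/5 = (0 + 33)²/5 = (⅕)*33² = (⅕)*1089 = 1089/5 ≈ 217.80)
o(7*(-2) + 2/8) - N = 2*(7*(-2) + 2/8)/(-36 + (7*(-2) + 2/8)) - 1*1089/5 = 2*(-14 + 2*(⅛))/(-36 + (-14 + 2*(⅛))) - 1089/5 = 2*(-14 + ¼)/(-36 + (-14 + ¼)) - 1089/5 = 2*(-55/4)/(-36 - 55/4) - 1089/5 = 2*(-55/4)/(-199/4) - 1089/5 = 2*(-55/4)*(-4/199) - 1089/5 = 110/199 - 1089/5 = -216161/995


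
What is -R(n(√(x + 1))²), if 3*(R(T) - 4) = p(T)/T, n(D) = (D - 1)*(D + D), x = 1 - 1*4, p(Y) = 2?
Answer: (-96*√2 + 49*I)/(12*(-I + 2*√2)) ≈ -4.0093 + 0.026189*I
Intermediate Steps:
x = -3 (x = 1 - 4 = -3)
n(D) = 2*D*(-1 + D) (n(D) = (-1 + D)*(2*D) = 2*D*(-1 + D))
R(T) = 4 + 2/(3*T) (R(T) = 4 + (2/T)/3 = 4 + 2/(3*T))
-R(n(√(x + 1))²) = -(4 + 2/(3*((2*√(-3 + 1)*(-1 + √(-3 + 1)))²))) = -(4 + 2/(3*((2*√(-2)*(-1 + √(-2)))²))) = -(4 + 2/(3*((2*(I*√2)*(-1 + I*√2))²))) = -(4 + 2/(3*((2*I*√2*(-1 + I*√2))²))) = -(4 + 2/(3*((-8*(-1 + I*√2)²)))) = -(4 + 2*(-1/(8*(-1 + I*√2)²))/3) = -(4 - 1/(12*(-1 + I*√2)²)) = -4 + 1/(12*(-1 + I*√2)²)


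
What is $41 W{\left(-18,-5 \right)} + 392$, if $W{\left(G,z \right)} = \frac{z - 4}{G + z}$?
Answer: $\frac{9385}{23} \approx 408.04$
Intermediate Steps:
$W{\left(G,z \right)} = \frac{-4 + z}{G + z}$
$41 W{\left(-18,-5 \right)} + 392 = 41 \frac{-4 - 5}{-18 - 5} + 392 = 41 \frac{1}{-23} \left(-9\right) + 392 = 41 \left(\left(- \frac{1}{23}\right) \left(-9\right)\right) + 392 = 41 \cdot \frac{9}{23} + 392 = \frac{369}{23} + 392 = \frac{9385}{23}$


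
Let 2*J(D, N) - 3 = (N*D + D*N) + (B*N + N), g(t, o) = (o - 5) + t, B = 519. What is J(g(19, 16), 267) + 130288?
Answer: 415439/2 ≈ 2.0772e+5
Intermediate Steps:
g(t, o) = -5 + o + t (g(t, o) = (-5 + o) + t = -5 + o + t)
J(D, N) = 3/2 + 260*N + D*N (J(D, N) = 3/2 + ((N*D + D*N) + (519*N + N))/2 = 3/2 + ((D*N + D*N) + 520*N)/2 = 3/2 + (2*D*N + 520*N)/2 = 3/2 + (520*N + 2*D*N)/2 = 3/2 + (260*N + D*N) = 3/2 + 260*N + D*N)
J(g(19, 16), 267) + 130288 = (3/2 + 260*267 + (-5 + 16 + 19)*267) + 130288 = (3/2 + 69420 + 30*267) + 130288 = (3/2 + 69420 + 8010) + 130288 = 154863/2 + 130288 = 415439/2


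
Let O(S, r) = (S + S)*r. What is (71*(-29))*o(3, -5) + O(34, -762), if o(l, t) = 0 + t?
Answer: -41521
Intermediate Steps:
o(l, t) = t
O(S, r) = 2*S*r (O(S, r) = (2*S)*r = 2*S*r)
(71*(-29))*o(3, -5) + O(34, -762) = (71*(-29))*(-5) + 2*34*(-762) = -2059*(-5) - 51816 = 10295 - 51816 = -41521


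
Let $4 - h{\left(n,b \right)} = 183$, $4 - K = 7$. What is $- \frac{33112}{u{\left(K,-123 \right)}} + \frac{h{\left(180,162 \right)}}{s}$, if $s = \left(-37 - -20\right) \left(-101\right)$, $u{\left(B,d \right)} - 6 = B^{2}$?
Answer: $- \frac{56855989}{25755} \approx -2207.6$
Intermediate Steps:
$K = -3$ ($K = 4 - 7 = -3$)
$h{\left(n,b \right)} = -179$ ($h{\left(n,b \right)} = 4 - 183 = -179$)
$u{\left(B,d \right)} = 6 + B^{2}$
$s = 1717$ ($s = \left(-37 + 20\right) \left(-101\right) = \left(-17\right) \left(-101\right) = 1717$)
$- \frac{33112}{u{\left(K,-123 \right)}} + \frac{h{\left(180,162 \right)}}{s} = - \frac{33112}{6 + \left(-3\right)^{2}} - \frac{179}{1717} = - \frac{33112}{6 + 9} - \frac{179}{1717} = - \frac{33112}{15} - \frac{179}{1717} = - \frac{56855989}{25755}$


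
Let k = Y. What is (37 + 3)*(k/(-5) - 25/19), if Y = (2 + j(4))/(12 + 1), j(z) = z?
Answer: -13912/247 ≈ -56.324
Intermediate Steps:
Y = 6/13 (Y = (2 + 4)/(12 + 1) = 6/13 ≈ 0.46154)
k = 6/13 ≈ 0.46154
(37 + 3)*(k/(-5) - 25/19) = (37 + 3)*((6/13)/(-5) - 25/19) = 40*((6/13)*(-1/5) - 25*1/19) = 40*(-6/65 - 25/19) = 40*(-1739/1235) = -13912/247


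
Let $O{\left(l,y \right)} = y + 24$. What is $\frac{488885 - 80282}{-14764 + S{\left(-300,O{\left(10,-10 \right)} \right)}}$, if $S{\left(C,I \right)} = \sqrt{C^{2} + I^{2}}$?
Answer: $- \frac{502717891}{18157125} - \frac{136201 \sqrt{22549}}{36314250} \approx -28.25$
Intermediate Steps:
$O{\left(l,y \right)} = 24 + y$
$\frac{488885 - 80282}{-14764 + S{\left(-300,O{\left(10,-10 \right)} \right)}} = \frac{488885 - 80282}{-14764 + \sqrt{\left(-300\right)^{2} + \left(24 - 10\right)^{2}}} = \frac{408603}{-14764 + \sqrt{90000 + 14^{2}}} = \frac{408603}{-14764 + \sqrt{90000 + 196}} = \frac{408603}{-14764 + \sqrt{90196}} = \frac{408603}{-14764 + 2 \sqrt{22549}}$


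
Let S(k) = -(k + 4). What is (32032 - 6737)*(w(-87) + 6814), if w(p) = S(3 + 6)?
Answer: 172031295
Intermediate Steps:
S(k) = -4 - k (S(k) = -(4 + k) = -4 - k)
w(p) = -13 (w(p) = -4 - (3 + 6) = -4 - 1*9 = -4 - 9 = -13)
(32032 - 6737)*(w(-87) + 6814) = (32032 - 6737)*(-13 + 6814) = 25295*6801 = 172031295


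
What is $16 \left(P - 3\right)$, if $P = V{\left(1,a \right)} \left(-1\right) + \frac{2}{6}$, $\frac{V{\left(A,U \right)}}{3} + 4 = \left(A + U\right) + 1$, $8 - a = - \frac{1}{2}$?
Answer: $- \frac{1064}{3} \approx -354.67$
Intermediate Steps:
$a = \frac{17}{2}$ ($a = 8 - - \frac{1}{2} = 8 + \frac{1}{2} = \frac{17}{2} \approx 8.5$)
$V{\left(A,U \right)} = -9 + 3 A + 3 U$ ($V{\left(A,U \right)} = -12 + 3 \left(\left(A + U\right) + 1\right) = -12 + 3 \left(1 + A + U\right) = -12 + \left(3 + 3 A + 3 U\right) = -9 + 3 A + 3 U$)
$P = - \frac{115}{6}$ ($P = \left(-9 + 3 \cdot 1 + 3 \cdot \frac{17}{2}\right) \left(-1\right) + \frac{2}{6} = \left(-9 + 3 + \frac{51}{2}\right) \left(-1\right) + 2 \cdot \frac{1}{6} = \frac{39}{2} \left(-1\right) + \frac{1}{3} = - \frac{39}{2} + \frac{1}{3} = - \frac{115}{6} \approx -19.167$)
$16 \left(P - 3\right) = 16 \left(- \frac{115}{6} - 3\right) = 16 \left(- \frac{133}{6}\right) = - \frac{1064}{3}$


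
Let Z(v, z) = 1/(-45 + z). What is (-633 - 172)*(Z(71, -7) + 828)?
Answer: -34659275/52 ≈ -6.6652e+5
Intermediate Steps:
(-633 - 172)*(Z(71, -7) + 828) = (-633 - 172)*(1/(-45 - 7) + 828) = -805*(1/(-52) + 828) = -805*(-1/52 + 828) = -805*43055/52 = -34659275/52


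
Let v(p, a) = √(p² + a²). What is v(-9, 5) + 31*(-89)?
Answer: -2759 + √106 ≈ -2748.7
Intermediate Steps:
v(p, a) = √(a² + p²)
v(-9, 5) + 31*(-89) = √(5² + (-9)²) + 31*(-89) = √(25 + 81) - 2759 = √106 - 2759 = -2759 + √106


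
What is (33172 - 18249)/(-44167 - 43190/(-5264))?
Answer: -5611048/16603707 ≈ -0.33794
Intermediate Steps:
(33172 - 18249)/(-44167 - 43190/(-5264)) = 14923/(-44167 - 43190*(-1/5264)) = 14923/(-44167 + 3085/376) = 14923/(-16603707/376) = 14923*(-376/16603707) = -5611048/16603707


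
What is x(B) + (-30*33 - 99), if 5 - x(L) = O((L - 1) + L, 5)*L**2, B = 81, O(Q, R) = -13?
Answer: 84209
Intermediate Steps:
x(L) = 5 + 13*L**2 (x(L) = 5 - (-13)*L**2 = 5 + 13*L**2)
x(B) + (-30*33 - 99) = (5 + 13*81**2) + (-30*33 - 99) = (5 + 13*6561) + (-990 - 99) = (5 + 85293) - 1089 = 85298 - 1089 = 84209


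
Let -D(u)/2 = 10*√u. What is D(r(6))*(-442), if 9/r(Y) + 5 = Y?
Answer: 26520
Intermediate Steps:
r(Y) = 9/(-5 + Y)
D(u) = -20*√u
D(r(6))*(-442) = -20*3/√(-5 + 6)*(-442) = -20*√9*(-442) = -20*3*(-442) = -60*(-442) = 26520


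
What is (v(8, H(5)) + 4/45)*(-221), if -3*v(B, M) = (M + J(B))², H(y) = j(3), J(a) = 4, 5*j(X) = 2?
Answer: 316472/225 ≈ 1406.5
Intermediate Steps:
j(X) = ⅖ (j(X) = (⅕)*2 = ⅖)
H(y) = ⅖
v(B, M) = -(4 + M)²/3 (v(B, M) = -(M + 4)²/3 = -(4 + M)²/3)
(v(8, H(5)) + 4/45)*(-221) = (-(4 + ⅖)²/3 + 4/45)*(-221) = (-(22/5)²/3 + 4*(1/45))*(-221) = (-⅓*484/25 + 4/45)*(-221) = (-484/75 + 4/45)*(-221) = -1432/225*(-221) = 316472/225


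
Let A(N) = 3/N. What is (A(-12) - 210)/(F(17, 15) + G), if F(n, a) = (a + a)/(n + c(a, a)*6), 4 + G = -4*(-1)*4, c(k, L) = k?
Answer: -89987/5256 ≈ -17.121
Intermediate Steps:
G = 12 (G = -4 - 4*(-1)*4 = -4 + 4*4 = -4 + 16 = 12)
F(n, a) = 2*a/(n + 6*a) (F(n, a) = (a + a)/(n + a*6) = (2*a)/(n + 6*a) = 2*a/(n + 6*a))
(A(-12) - 210)/(F(17, 15) + G) = (3/(-12) - 210)/(2*15/(17 + 6*15) + 12) = (3*(-1/12) - 210)/(2*15/(17 + 90) + 12) = (-1/4 - 210)/(2*15/107 + 12) = -841/(4*(2*15*(1/107) + 12)) = -841/(4*(30/107 + 12)) = -841/(4*1314/107) = -841/4*107/1314 = -89987/5256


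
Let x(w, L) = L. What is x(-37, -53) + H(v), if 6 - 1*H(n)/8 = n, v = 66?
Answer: -533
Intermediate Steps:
H(n) = 48 - 8*n
x(-37, -53) + H(v) = -53 + (48 - 8*66) = -53 + (48 - 528) = -53 - 480 = -533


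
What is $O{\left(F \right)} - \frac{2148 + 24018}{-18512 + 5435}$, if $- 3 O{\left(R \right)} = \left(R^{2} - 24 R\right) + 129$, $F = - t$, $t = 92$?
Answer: $- \frac{5228377}{1453} \approx -3598.3$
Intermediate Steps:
$F = -92$ ($F = \left(-1\right) 92 = -92$)
$O{\left(R \right)} = -43 + 8 R - \frac{R^{2}}{3}$ ($O{\left(R \right)} = - \frac{\left(R^{2} - 24 R\right) + 129}{3} = - \frac{129 + R^{2} - 24 R}{3} = -43 + 8 R - \frac{R^{2}}{3}$)
$O{\left(F \right)} - \frac{2148 + 24018}{-18512 + 5435} = \left(-43 + 8 \left(-92\right) - \frac{\left(-92\right)^{2}}{3}\right) - \frac{2148 + 24018}{-18512 + 5435} = \left(-43 - 736 - \frac{8464}{3}\right) - \frac{26166}{-13077} = \left(-43 - 736 - \frac{8464}{3}\right) - 26166 \left(- \frac{1}{13077}\right) = - \frac{10801}{3} - - \frac{8722}{4359} = - \frac{10801}{3} + \frac{8722}{4359} = - \frac{5228377}{1453}$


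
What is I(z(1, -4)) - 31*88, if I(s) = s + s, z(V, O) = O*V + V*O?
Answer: -2744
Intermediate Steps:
z(V, O) = 2*O*V (z(V, O) = O*V + O*V = 2*O*V)
I(s) = 2*s
I(z(1, -4)) - 31*88 = 2*(2*(-4)*1) - 31*88 = 2*(-8) - 2728 = -16 - 2728 = -2744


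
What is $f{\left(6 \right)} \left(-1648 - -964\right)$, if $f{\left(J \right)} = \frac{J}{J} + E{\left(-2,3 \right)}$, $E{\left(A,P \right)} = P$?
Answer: $-2736$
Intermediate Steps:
$f{\left(J \right)} = 4$ ($f{\left(J \right)} = \frac{J}{J} + 3 = 1 + 3 = 4$)
$f{\left(6 \right)} \left(-1648 - -964\right) = 4 \left(-1648 - -964\right) = 4 \left(-1648 + 964\right) = 4 \left(-684\right) = -2736$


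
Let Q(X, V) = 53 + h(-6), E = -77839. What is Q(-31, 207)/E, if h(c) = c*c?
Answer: -89/77839 ≈ -0.0011434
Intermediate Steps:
h(c) = c**2
Q(X, V) = 89 (Q(X, V) = 53 + (-6)**2 = 53 + 36 = 89)
Q(-31, 207)/E = 89/(-77839) = 89*(-1/77839) = -89/77839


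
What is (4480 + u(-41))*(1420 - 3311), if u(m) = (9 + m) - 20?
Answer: -8373348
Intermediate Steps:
u(m) = -11 + m
(4480 + u(-41))*(1420 - 3311) = (4480 + (-11 - 41))*(1420 - 3311) = (4480 - 52)*(-1891) = 4428*(-1891) = -8373348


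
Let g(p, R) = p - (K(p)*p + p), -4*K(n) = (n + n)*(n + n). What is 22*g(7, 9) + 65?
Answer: 7611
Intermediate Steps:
K(n) = -n**2 (K(n) = -(n + n)*(n + n)/4 = -2*n*2*n/4 = -n**2)
g(p, R) = p**3 (g(p, R) = p - ((-p**2)*p + p) = p - (-p**3 + p) = p - (p - p**3) = p + (p**3 - p) = p**3)
22*g(7, 9) + 65 = 22*7**3 + 65 = 22*343 + 65 = 7546 + 65 = 7611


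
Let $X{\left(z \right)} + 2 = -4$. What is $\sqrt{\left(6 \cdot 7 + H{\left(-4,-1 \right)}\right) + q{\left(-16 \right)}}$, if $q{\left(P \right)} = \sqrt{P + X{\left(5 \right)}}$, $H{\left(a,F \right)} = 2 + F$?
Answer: $\sqrt{43 + i \sqrt{22}} \approx 6.5672 + 0.35711 i$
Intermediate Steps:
$X{\left(z \right)} = -6$ ($X{\left(z \right)} = -2 - 4 = -6$)
$q{\left(P \right)} = \sqrt{-6 + P}$ ($q{\left(P \right)} = \sqrt{P - 6} = \sqrt{-6 + P}$)
$\sqrt{\left(6 \cdot 7 + H{\left(-4,-1 \right)}\right) + q{\left(-16 \right)}} = \sqrt{\left(6 \cdot 7 + \left(2 - 1\right)\right) + \sqrt{-6 - 16}} = \sqrt{\left(42 + 1\right) + \sqrt{-22}} = \sqrt{43 + i \sqrt{22}}$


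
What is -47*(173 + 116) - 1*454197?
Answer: -467780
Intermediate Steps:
-47*(173 + 116) - 1*454197 = -47*289 - 454197 = -13583 - 454197 = -467780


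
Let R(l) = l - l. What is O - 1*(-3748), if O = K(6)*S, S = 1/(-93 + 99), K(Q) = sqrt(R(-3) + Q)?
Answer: 3748 + sqrt(6)/6 ≈ 3748.4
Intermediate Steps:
R(l) = 0
K(Q) = sqrt(Q) (K(Q) = sqrt(0 + Q) = sqrt(Q))
S = 1/6 ≈ 0.16667
O = sqrt(6)/6 (O = sqrt(6)*(1/6) = sqrt(6)/6 ≈ 0.40825)
O - 1*(-3748) = sqrt(6)/6 - 1*(-3748) = sqrt(6)/6 + 3748 = 3748 + sqrt(6)/6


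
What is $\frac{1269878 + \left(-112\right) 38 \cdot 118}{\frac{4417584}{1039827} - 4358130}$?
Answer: $- \frac{133040665515}{755282804321} \approx -0.17615$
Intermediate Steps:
$\frac{1269878 + \left(-112\right) 38 \cdot 118}{\frac{4417584}{1039827} - 4358130} = \frac{1269878 - 502208}{4417584 \cdot \frac{1}{1039827} - 4358130} = \frac{1269878 - 502208}{\frac{1472528}{346609} - 4358130} = \frac{767670}{- \frac{1510565608642}{346609}} = 767670 \left(- \frac{346609}{1510565608642}\right) = - \frac{133040665515}{755282804321}$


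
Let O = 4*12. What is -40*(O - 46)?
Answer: -80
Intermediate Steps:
O = 48
-40*(O - 46) = -40*(48 - 46) = -40*2 = -80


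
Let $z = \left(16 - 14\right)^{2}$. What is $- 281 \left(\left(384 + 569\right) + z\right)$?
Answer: $-268917$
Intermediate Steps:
$z = 4$ ($z = 2^{2} = 4$)
$- 281 \left(\left(384 + 569\right) + z\right) = - 281 \left(\left(384 + 569\right) + 4\right) = - 281 \left(953 + 4\right) = \left(-281\right) 957 = -268917$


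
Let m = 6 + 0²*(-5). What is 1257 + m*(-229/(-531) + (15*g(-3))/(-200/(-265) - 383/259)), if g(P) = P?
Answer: 957294521/586401 ≈ 1632.5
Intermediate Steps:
m = 6 (m = 6 + 0*(-5) = 6 + 0 = 6)
1257 + m*(-229/(-531) + (15*g(-3))/(-200/(-265) - 383/259)) = 1257 + 6*(-229/(-531) + (15*(-3))/(-200/(-265) - 383/259)) = 1257 + 6*(-229*(-1/531) - 45/(-200*(-1/265) - 383*1/259)) = 1257 + 6*(229/531 - 45/(40/53 - 383/259)) = 1257 + 6*(229/531 - 45/(-9939/13727)) = 1257 + 6*(229/531 - 45*(-13727/9939)) = 1257 + 6*(229/531 + 205905/3313) = 1257 + 6*(110094232/1759203) = 1257 + 220188464/586401 = 957294521/586401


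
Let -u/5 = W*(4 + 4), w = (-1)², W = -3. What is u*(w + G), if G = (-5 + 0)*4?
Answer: -2280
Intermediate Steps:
G = -20 (G = -5*4 = -20)
w = 1
u = 120 (u = -(-15)*(4 + 4) = -(-15)*8 = -5*(-24) = 120)
u*(w + G) = 120*(1 - 20) = 120*(-19) = -2280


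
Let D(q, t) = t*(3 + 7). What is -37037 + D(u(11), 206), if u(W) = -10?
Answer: -34977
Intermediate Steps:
D(q, t) = 10*t (D(q, t) = t*10 = 10*t)
-37037 + D(u(11), 206) = -37037 + 10*206 = -37037 + 2060 = -34977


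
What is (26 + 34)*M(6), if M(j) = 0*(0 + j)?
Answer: 0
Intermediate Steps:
M(j) = 0 (M(j) = 0*j = 0)
(26 + 34)*M(6) = (26 + 34)*0 = 60*0 = 0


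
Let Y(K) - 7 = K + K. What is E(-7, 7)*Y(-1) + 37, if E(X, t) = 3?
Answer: 52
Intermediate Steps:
Y(K) = 7 + 2*K (Y(K) = 7 + (K + K) = 7 + 2*K)
E(-7, 7)*Y(-1) + 37 = 3*(7 + 2*(-1)) + 37 = 3*(7 - 2) + 37 = 3*5 + 37 = 15 + 37 = 52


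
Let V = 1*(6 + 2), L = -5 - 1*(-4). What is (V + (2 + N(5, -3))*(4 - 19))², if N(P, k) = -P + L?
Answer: 4624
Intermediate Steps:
L = -1 (L = -5 + 4 = -1)
N(P, k) = -1 - P (N(P, k) = -P - 1 = -1 - P)
V = 8 (V = 1*8 = 8)
(V + (2 + N(5, -3))*(4 - 19))² = (8 + (2 + (-1 - 1*5))*(4 - 19))² = (8 + (2 + (-1 - 5))*(-15))² = (8 + (2 - 6)*(-15))² = (8 - 4*(-15))² = (8 + 60)² = 68² = 4624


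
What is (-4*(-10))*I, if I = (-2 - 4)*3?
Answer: -720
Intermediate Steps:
I = -18 (I = -6*3 = -18)
(-4*(-10))*I = -4*(-10)*(-18) = 40*(-18) = -720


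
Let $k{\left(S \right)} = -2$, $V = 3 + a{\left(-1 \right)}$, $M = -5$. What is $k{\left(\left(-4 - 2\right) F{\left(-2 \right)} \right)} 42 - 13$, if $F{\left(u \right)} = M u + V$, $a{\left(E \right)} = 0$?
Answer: $-97$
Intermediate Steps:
$V = 3$ ($V = 3 + 0 = 3$)
$F{\left(u \right)} = 3 - 5 u$ ($F{\left(u \right)} = - 5 u + 3 = 3 - 5 u$)
$k{\left(\left(-4 - 2\right) F{\left(-2 \right)} \right)} 42 - 13 = \left(-2\right) 42 - 13 = -84 - 13 = -97$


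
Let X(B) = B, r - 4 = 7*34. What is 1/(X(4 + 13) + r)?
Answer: 1/259 ≈ 0.0038610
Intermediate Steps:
r = 242 (r = 4 + 7*34 = 4 + 238 = 242)
1/(X(4 + 13) + r) = 1/((4 + 13) + 242) = 1/(17 + 242) = 1/259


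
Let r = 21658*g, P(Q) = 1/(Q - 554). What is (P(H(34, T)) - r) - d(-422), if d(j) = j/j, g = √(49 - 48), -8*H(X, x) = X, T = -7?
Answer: -48364551/2233 ≈ -21659.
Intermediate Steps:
H(X, x) = -X/8
P(Q) = 1/(-554 + Q)
g = 1 (g = √1 = 1)
r = 21658 (r = 21658*1 = 21658)
d(j) = 1
(P(H(34, T)) - r) - d(-422) = (1/(-554 - ⅛*34) - 1*21658) - 1*1 = (1/(-554 - 17/4) - 21658) - 1 = (1/(-2233/4) - 21658) - 1 = (-4/2233 - 21658) - 1 = -48362318/2233 - 1 = -48364551/2233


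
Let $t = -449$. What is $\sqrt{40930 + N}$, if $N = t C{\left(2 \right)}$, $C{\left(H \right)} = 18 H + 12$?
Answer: $\sqrt{19378} \approx 139.2$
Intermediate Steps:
$C{\left(H \right)} = 12 + 18 H$
$N = -21552$ ($N = - 449 \left(12 + 18 \cdot 2\right) = - 449 \left(12 + 36\right) = \left(-449\right) 48 = -21552$)
$\sqrt{40930 + N} = \sqrt{40930 - 21552} = \sqrt{19378}$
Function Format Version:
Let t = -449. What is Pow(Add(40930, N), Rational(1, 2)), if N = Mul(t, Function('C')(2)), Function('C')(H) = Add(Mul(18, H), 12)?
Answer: Pow(19378, Rational(1, 2)) ≈ 139.20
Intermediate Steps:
Function('C')(H) = Add(12, Mul(18, H))
N = -21552 (N = Mul(-449, Add(12, Mul(18, 2))) = Mul(-449, Add(12, 36)) = Mul(-449, 48) = -21552)
Pow(Add(40930, N), Rational(1, 2)) = Pow(Add(40930, -21552), Rational(1, 2)) = Pow(19378, Rational(1, 2))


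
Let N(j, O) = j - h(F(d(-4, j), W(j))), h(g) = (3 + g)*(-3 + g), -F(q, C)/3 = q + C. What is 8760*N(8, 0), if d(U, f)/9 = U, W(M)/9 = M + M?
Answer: -919440840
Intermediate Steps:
W(M) = 18*M (W(M) = 9*(M + M) = 9*(2*M) = 18*M)
d(U, f) = 9*U
F(q, C) = -3*C - 3*q (F(q, C) = -3*(q + C) = -3*(C + q) = -3*C - 3*q)
h(g) = (-3 + g)*(3 + g)
N(j, O) = 9 + j - (108 - 54*j)² (N(j, O) = j - (-9 + (-54*j - 27*(-4))²) = j - (-9 + (-54*j - 3*(-36))²) = j - (-9 + (-54*j + 108)²) = j - (-9 + (108 - 54*j)²) = j + (9 - (108 - 54*j)²) = 9 + j - (108 - 54*j)²)
8760*N(8, 0) = 8760*(9 + 8 - 2916*(-2 + 8)²) = 8760*(9 + 8 - 2916*6²) = 8760*(9 + 8 - 2916*36) = 8760*(9 + 8 - 104976) = 8760*(-104959) = -919440840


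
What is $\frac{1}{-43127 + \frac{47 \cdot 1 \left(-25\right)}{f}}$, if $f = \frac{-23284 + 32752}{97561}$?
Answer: $- \frac{9468}{522960611} \approx -1.8105 \cdot 10^{-5}$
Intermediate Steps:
$f = \frac{9468}{97561}$ ($f = 9468 \cdot \frac{1}{97561} = \frac{9468}{97561} \approx 0.097047$)
$\frac{1}{-43127 + \frac{47 \cdot 1 \left(-25\right)}{f}} = \frac{1}{-43127 + \frac{47 \cdot 1 \left(-25\right)}{\frac{9468}{97561}}} = \frac{1}{-43127 + 47 \left(-25\right) \frac{97561}{9468}} = \frac{1}{-43127 - \frac{114634175}{9468}} = \frac{1}{- \frac{522960611}{9468}} = - \frac{9468}{522960611}$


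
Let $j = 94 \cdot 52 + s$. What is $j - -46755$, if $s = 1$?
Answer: $51644$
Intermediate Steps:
$j = 4889$ ($j = 94 \cdot 52 + 1 = 4888 + 1 = 4889$)
$j - -46755 = 4889 - -46755 = 4889 + 46755 = 51644$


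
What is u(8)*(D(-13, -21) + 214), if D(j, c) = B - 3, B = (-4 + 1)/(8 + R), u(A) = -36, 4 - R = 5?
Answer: -53064/7 ≈ -7580.6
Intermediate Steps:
R = -1 (R = 4 - 1*5 = 4 - 5 = -1)
B = -3/7 (B = (-4 + 1)/(8 - 1) = -3/7 ≈ -0.42857)
D(j, c) = -24/7 (D(j, c) = -3/7 - 3 = -24/7)
u(8)*(D(-13, -21) + 214) = -36*(-24/7 + 214) = -36*1474/7 = -53064/7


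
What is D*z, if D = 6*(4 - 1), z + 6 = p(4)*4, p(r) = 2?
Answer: 36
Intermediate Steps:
z = 2 (z = -6 + 2*4 = -6 + 8 = 2)
D = 18 (D = 6*3 = 18)
D*z = 18*2 = 36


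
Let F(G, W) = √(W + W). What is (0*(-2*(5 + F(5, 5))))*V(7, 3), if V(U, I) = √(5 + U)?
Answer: 0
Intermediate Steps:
F(G, W) = √2*√W (F(G, W) = √(2*W) = √2*√W)
(0*(-2*(5 + F(5, 5))))*V(7, 3) = (0*(-2*(5 + √2*√5)))*√(5 + 7) = (0*(-2*(5 + √10)))*√12 = (0*(-10 - 2*√10))*(2*√3) = 0*(2*√3) = 0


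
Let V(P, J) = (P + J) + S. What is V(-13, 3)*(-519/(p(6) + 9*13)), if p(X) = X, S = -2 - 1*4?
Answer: 2768/41 ≈ 67.512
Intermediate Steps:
S = -6 (S = -2 - 4 = -6)
V(P, J) = -6 + J + P (V(P, J) = (P + J) - 6 = (J + P) - 6 = -6 + J + P)
V(-13, 3)*(-519/(p(6) + 9*13)) = (-6 + 3 - 13)*(-519/(6 + 9*13)) = -(-8304)/(6 + 117) = -(-8304)/123 = -16*(-173/41) = 2768/41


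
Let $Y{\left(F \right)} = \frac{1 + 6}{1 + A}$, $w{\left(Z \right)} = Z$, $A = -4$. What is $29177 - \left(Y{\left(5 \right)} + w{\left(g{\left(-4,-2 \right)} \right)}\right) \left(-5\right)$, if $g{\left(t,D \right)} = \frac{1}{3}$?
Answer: $29167$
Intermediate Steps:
$g{\left(t,D \right)} = \frac{1}{3}$
$Y{\left(F \right)} = - \frac{7}{3}$ ($Y{\left(F \right)} = \frac{1 + 6}{1 - 4} = \frac{7}{-3} = 7 \left(- \frac{1}{3}\right) = - \frac{7}{3}$)
$29177 - \left(Y{\left(5 \right)} + w{\left(g{\left(-4,-2 \right)} \right)}\right) \left(-5\right) = 29177 - \left(- \frac{7}{3} + \frac{1}{3}\right) \left(-5\right) = 29177 - \left(-2\right) \left(-5\right) = 29177 - 10 = 29167$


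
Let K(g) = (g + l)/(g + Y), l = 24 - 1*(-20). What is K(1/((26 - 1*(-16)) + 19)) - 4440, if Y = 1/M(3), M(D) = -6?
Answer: -52062/11 ≈ -4732.9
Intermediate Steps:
l = 44 (l = 24 + 20 = 44)
Y = -⅙ (Y = 1/(-6) = -⅙ ≈ -0.16667)
K(g) = (44 + g)/(-⅙ + g) (K(g) = (g + 44)/(g - ⅙) = (44 + g)/(-⅙ + g))
K(1/((26 - 1*(-16)) + 19)) - 4440 = 6*(44 + 1/((26 - 1*(-16)) + 19))/(-1 + 6/((26 - 1*(-16)) + 19)) - 4440 = 6*(44 + 1/((26 + 16) + 19))/(-1 + 6/((26 + 16) + 19)) - 4440 = 6*(44 + 1/(42 + 19))/(-1 + 6/(42 + 19)) - 4440 = 6*(44 + 1/61)/(-1 + 6/61) - 4440 = 6*(44 + 1/61)/(-1 + 6*(1/61)) - 4440 = 6*(2685/61)/(-1 + 6/61) - 4440 = 6*(2685/61)/(-55/61) - 4440 = 6*(-61/55)*(2685/61) - 4440 = -3222/11 - 4440 = -52062/11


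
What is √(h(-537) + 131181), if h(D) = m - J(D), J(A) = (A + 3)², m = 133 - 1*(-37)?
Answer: I*√153805 ≈ 392.18*I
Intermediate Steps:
m = 170 (m = 133 + 37 = 170)
J(A) = (3 + A)²
h(D) = 170 - (3 + D)²
√(h(-537) + 131181) = √((170 - (3 - 537)²) + 131181) = √((170 - 1*(-534)²) + 131181) = √((170 - 1*285156) + 131181) = √((170 - 285156) + 131181) = √(-284986 + 131181) = √(-153805) = I*√153805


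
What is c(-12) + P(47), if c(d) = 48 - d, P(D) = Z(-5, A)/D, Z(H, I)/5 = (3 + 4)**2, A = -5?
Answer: 3065/47 ≈ 65.213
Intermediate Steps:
Z(H, I) = 245 (Z(H, I) = 5*(3 + 4)**2 = 5*7**2 = 5*49 = 245)
P(D) = 245/D
c(-12) + P(47) = (48 - 1*(-12)) + 245/47 = (48 + 12) + 245*(1/47) = 60 + 245/47 = 3065/47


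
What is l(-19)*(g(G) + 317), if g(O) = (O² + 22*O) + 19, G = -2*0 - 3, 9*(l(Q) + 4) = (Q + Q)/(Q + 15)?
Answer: -1643/2 ≈ -821.50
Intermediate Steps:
l(Q) = -4 + 2*Q/(9*(15 + Q)) (l(Q) = -4 + ((Q + Q)/(Q + 15))/9 = -4 + ((2*Q)/(15 + Q))/9 = -4 + (2*Q/(15 + Q))/9 = -4 + 2*Q/(9*(15 + Q)))
G = -3 (G = 0 - 3 = -3)
g(O) = 19 + O² + 22*O
l(-19)*(g(G) + 317) = (2*(-270 - 17*(-19))/(9*(15 - 19)))*((19 + (-3)² + 22*(-3)) + 317) = ((2/9)*(-270 + 323)/(-4))*((19 + 9 - 66) + 317) = ((2/9)*(-¼)*53)*(-38 + 317) = -53/18*279 = -1643/2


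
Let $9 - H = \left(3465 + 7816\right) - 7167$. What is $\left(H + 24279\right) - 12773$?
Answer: $7401$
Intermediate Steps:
$H = -4105$ ($H = 9 - \left(\left(3465 + 7816\right) - 7167\right) = 9 - \left(11281 - 7167\right) = 9 - 4114 = -4105$)
$\left(H + 24279\right) - 12773 = \left(-4105 + 24279\right) - 12773 = 20174 - 12773 = 7401$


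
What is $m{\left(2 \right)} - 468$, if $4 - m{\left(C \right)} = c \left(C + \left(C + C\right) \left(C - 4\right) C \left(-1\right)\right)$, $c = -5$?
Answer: $-374$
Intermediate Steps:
$m{\left(C \right)} = 4 + 5 C - 10 C^{2} \left(-4 + C\right)$ ($m{\left(C \right)} = 4 - - 5 \left(C + \left(C + C\right) \left(C - 4\right) C \left(-1\right)\right) = 4 - - 5 \left(C + 2 C \left(C - 4\right) C \left(-1\right)\right) = 4 - - 5 \left(C + 2 C \left(-4 + C\right) C \left(-1\right)\right) = 4 - - 5 \left(C + 2 C^{2} \left(-4 + C\right) \left(-1\right)\right) = 4 - - 5 \left(C - 2 C^{2} \left(-4 + C\right)\right) = 4 - \left(- 5 C + 10 C^{2} \left(-4 + C\right)\right) = 4 + 5 C - 10 C^{2} \left(-4 + C\right)$)
$m{\left(2 \right)} - 468 = \left(4 - 10 \cdot 2^{3} + 5 \cdot 2 + 40 \cdot 2^{2}\right) - 468 = \left(4 - 80 + 10 + 40 \cdot 4\right) - 468 = \left(4 - 80 + 10 + 160\right) - 468 = 94 - 468 = -374$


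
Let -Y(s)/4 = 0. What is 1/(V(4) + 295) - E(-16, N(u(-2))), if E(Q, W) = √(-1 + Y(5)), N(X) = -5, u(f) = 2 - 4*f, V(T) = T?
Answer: 1/299 - I ≈ 0.0033445 - 1.0*I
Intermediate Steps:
Y(s) = 0 (Y(s) = -4*0 = 0)
E(Q, W) = I (E(Q, W) = √(-1 + 0) = √(-1) = I)
1/(V(4) + 295) - E(-16, N(u(-2))) = 1/(4 + 295) - I = 1/299 - I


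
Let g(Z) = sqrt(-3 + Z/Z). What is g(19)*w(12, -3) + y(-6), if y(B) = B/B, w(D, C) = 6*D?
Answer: 1 + 72*I*sqrt(2) ≈ 1.0 + 101.82*I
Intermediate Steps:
g(Z) = I*sqrt(2) (g(Z) = sqrt(-3 + 1) = sqrt(-2) = I*sqrt(2))
y(B) = 1
g(19)*w(12, -3) + y(-6) = (I*sqrt(2))*(6*12) + 1 = (I*sqrt(2))*72 + 1 = 72*I*sqrt(2) + 1 = 1 + 72*I*sqrt(2)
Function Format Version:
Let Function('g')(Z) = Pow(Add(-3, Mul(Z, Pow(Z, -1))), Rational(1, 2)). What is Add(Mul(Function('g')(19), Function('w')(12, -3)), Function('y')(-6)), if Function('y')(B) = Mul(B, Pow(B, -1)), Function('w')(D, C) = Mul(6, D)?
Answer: Add(1, Mul(72, I, Pow(2, Rational(1, 2)))) ≈ Add(1.0000, Mul(101.82, I))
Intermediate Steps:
Function('g')(Z) = Mul(I, Pow(2, Rational(1, 2))) (Function('g')(Z) = Pow(Add(-3, 1), Rational(1, 2)) = Pow(-2, Rational(1, 2)) = Mul(I, Pow(2, Rational(1, 2))))
Function('y')(B) = 1
Add(Mul(Function('g')(19), Function('w')(12, -3)), Function('y')(-6)) = Add(Mul(Mul(I, Pow(2, Rational(1, 2))), Mul(6, 12)), 1) = Add(Mul(Mul(I, Pow(2, Rational(1, 2))), 72), 1) = Add(Mul(72, I, Pow(2, Rational(1, 2))), 1) = Add(1, Mul(72, I, Pow(2, Rational(1, 2))))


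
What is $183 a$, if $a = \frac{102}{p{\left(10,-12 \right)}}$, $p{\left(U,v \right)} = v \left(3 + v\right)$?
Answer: $\frac{1037}{6} \approx 172.83$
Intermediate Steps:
$a = \frac{17}{18}$ ($a = \frac{102}{\left(-12\right) \left(3 - 12\right)} = \frac{102}{\left(-12\right) \left(-9\right)} = \frac{102}{108} = 102 \cdot \frac{1}{108} = \frac{17}{18} \approx 0.94444$)
$183 a = 183 \cdot \frac{17}{18} = \frac{1037}{6}$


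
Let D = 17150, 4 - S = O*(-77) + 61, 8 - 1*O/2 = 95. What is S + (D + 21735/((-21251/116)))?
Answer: 76001185/21251 ≈ 3576.4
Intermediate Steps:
O = -174 (O = 16 - 2*95 = 16 - 190 = -174)
S = -13455 (S = 4 - (-174*(-77) + 61) = 4 - (13398 + 61) = 4 - 1*13459 = 4 - 13459 = -13455)
S + (D + 21735/((-21251/116))) = -13455 + (17150 + 21735/((-21251/116))) = -13455 + (17150 + 21735/((-21251*1/116))) = -13455 + (17150 + 21735/(-21251/116)) = -13455 + (17150 + 21735*(-116/21251)) = -13455 + (17150 - 2521260/21251) = -13455 + 361933390/21251 = 76001185/21251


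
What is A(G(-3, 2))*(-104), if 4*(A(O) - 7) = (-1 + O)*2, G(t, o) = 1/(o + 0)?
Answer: -702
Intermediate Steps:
G(t, o) = 1/o
A(O) = 13/2 + O/2 (A(O) = 7 + ((-1 + O)*2)/4 = 7 + (-2 + 2*O)/4 = 7 + (-1/2 + O/2) = 13/2 + O/2)
A(G(-3, 2))*(-104) = (13/2 + (1/2)/2)*(-104) = (13/2 + (1/2)*(1/2))*(-104) = (13/2 + 1/4)*(-104) = (27/4)*(-104) = -702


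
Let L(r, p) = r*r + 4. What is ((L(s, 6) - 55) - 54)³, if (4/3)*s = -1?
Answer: -4665834711/4096 ≈ -1.1391e+6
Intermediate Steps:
s = -¾ (s = (¾)*(-1) = -¾ ≈ -0.75000)
L(r, p) = 4 + r² (L(r, p) = r² + 4 = 4 + r²)
((L(s, 6) - 55) - 54)³ = (((4 + (-¾)²) - 55) - 54)³ = (((4 + 9/16) - 55) - 54)³ = ((73/16 - 55) - 54)³ = (-807/16 - 54)³ = (-1671/16)³ = -4665834711/4096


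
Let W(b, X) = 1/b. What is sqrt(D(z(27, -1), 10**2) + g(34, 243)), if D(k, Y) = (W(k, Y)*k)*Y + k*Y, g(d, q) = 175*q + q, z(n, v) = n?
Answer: 16*sqrt(178) ≈ 213.47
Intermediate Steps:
g(d, q) = 176*q
D(k, Y) = Y + Y*k (D(k, Y) = (k/k)*Y + k*Y = 1*Y + Y*k = Y + Y*k)
sqrt(D(z(27, -1), 10**2) + g(34, 243)) = sqrt(10**2*(1 + 27) + 176*243) = sqrt(100*28 + 42768) = sqrt(2800 + 42768) = sqrt(45568) = 16*sqrt(178)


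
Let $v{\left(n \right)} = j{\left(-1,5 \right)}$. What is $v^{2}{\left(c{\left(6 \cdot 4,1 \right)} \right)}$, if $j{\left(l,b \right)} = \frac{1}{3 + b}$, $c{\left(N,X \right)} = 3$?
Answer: $\frac{1}{64} \approx 0.015625$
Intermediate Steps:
$v{\left(n \right)} = \frac{1}{8}$ ($v{\left(n \right)} = \frac{1}{3 + 5} = \frac{1}{8}$)
$v^{2}{\left(c{\left(6 \cdot 4,1 \right)} \right)} = \left(\frac{1}{8}\right)^{2} = \frac{1}{64}$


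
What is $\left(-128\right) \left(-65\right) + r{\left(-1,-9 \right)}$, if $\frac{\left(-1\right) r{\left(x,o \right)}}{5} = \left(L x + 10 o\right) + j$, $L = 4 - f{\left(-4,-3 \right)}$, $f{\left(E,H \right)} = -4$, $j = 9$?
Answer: $8765$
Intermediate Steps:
$L = 8$ ($L = 4 - -4 = 4 + 4 = 8$)
$r{\left(x,o \right)} = -45 - 50 o - 40 x$ ($r{\left(x,o \right)} = - 5 \left(\left(8 x + 10 o\right) + 9\right) = - 5 \left(9 + 8 x + 10 o\right) = -45 - 50 o - 40 x$)
$\left(-128\right) \left(-65\right) + r{\left(-1,-9 \right)} = \left(-128\right) \left(-65\right) - -445 = 8320 + \left(-45 + 450 + 40\right) = 8320 + 445 = 8765$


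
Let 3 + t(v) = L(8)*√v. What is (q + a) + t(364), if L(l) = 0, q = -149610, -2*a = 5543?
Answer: -304769/2 ≈ -1.5238e+5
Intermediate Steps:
a = -5543/2 (a = -½*5543 = -5543/2 ≈ -2771.5)
t(v) = -3 (t(v) = -3 + 0*√v = -3 + 0 = -3)
(q + a) + t(364) = (-149610 - 5543/2) - 3 = -304763/2 - 3 = -304769/2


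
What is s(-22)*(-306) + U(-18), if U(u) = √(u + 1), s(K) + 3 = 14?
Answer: -3366 + I*√17 ≈ -3366.0 + 4.1231*I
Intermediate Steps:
s(K) = 11 (s(K) = -3 + 14 = 11)
U(u) = √(1 + u)
s(-22)*(-306) + U(-18) = 11*(-306) + √(1 - 18) = -3366 + √(-17) = -3366 + I*√17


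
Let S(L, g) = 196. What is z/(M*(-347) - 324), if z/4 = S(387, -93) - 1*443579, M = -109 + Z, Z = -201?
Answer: -886766/53623 ≈ -16.537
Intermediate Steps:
M = -310 (M = -109 - 201 = -310)
z = -1773532 (z = 4*(196 - 1*443579) = 4*(196 - 443579) = 4*(-443383) = -1773532)
z/(M*(-347) - 324) = -1773532/(-310*(-347) - 324) = -1773532/(107570 - 324) = -1773532/107246 = -1773532*1/107246 = -886766/53623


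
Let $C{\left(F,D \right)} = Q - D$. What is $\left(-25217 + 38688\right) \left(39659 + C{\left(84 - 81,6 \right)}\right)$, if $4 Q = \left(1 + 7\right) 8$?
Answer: $534381099$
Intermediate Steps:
$Q = 16$ ($Q = \frac{\left(1 + 7\right) 8}{4} = \frac{8 \cdot 8}{4} = \frac{1}{4} \cdot 64 = 16$)
$C{\left(F,D \right)} = 16 - D$
$\left(-25217 + 38688\right) \left(39659 + C{\left(84 - 81,6 \right)}\right) = \left(-25217 + 38688\right) \left(39659 + \left(16 - 6\right)\right) = 13471 \left(39659 + \left(16 - 6\right)\right) = 13471 \left(39659 + 10\right) = 13471 \cdot 39669 = 534381099$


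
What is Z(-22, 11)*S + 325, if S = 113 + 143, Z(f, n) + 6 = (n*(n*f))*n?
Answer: -7497403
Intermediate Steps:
Z(f, n) = -6 + f*n³ (Z(f, n) = -6 + (n*(n*f))*n = -6 + (n*(f*n))*n = -6 + (f*n²)*n = -6 + f*n³)
S = 256
Z(-22, 11)*S + 325 = (-6 - 22*11³)*256 + 325 = (-6 - 22*1331)*256 + 325 = (-6 - 29282)*256 + 325 = -29288*256 + 325 = -7497728 + 325 = -7497403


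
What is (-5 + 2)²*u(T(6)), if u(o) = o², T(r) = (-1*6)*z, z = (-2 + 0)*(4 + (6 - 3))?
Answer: 63504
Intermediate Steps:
z = -14 (z = -2*(4 + 3) = -2*7 = -14)
T(r) = 84 (T(r) = -1*6*(-14) = -6*(-14) = 84)
(-5 + 2)²*u(T(6)) = (-5 + 2)²*84² = (-3)²*7056 = 9*7056 = 63504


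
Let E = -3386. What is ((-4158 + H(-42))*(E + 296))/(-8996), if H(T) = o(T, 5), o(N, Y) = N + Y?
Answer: -6481275/4498 ≈ -1440.9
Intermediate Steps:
H(T) = 5 + T (H(T) = T + 5 = 5 + T)
((-4158 + H(-42))*(E + 296))/(-8996) = ((-4158 + (5 - 42))*(-3386 + 296))/(-8996) = ((-4158 - 37)*(-3090))*(-1/8996) = -4195*(-3090)*(-1/8996) = 12962550*(-1/8996) = -6481275/4498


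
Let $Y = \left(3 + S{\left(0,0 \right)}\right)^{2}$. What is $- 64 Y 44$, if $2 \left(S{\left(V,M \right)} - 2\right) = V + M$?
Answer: $-70400$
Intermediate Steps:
$S{\left(V,M \right)} = 2 + \frac{M}{2} + \frac{V}{2}$ ($S{\left(V,M \right)} = 2 + \frac{V + M}{2} = 2 + \frac{M + V}{2} = 2 + \left(\frac{M}{2} + \frac{V}{2}\right) = 2 + \frac{M}{2} + \frac{V}{2}$)
$Y = 25$ ($Y = \left(3 + \left(2 + \frac{1}{2} \cdot 0 + \frac{1}{2} \cdot 0\right)\right)^{2} = \left(3 + \left(2 + 0 + 0\right)\right)^{2} = \left(3 + 2\right)^{2} = 5^{2} = 25$)
$- 64 Y 44 = \left(-64\right) 25 \cdot 44 = \left(-1600\right) 44 = -70400$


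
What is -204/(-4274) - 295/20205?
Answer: 286099/8635617 ≈ 0.033130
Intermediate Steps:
-204/(-4274) - 295/20205 = -204*(-1/4274) - 295*1/20205 = 102/2137 - 59/4041 = 286099/8635617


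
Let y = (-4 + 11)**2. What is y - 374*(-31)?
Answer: 11643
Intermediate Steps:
y = 49 (y = 7**2 = 49)
y - 374*(-31) = 49 - 374*(-31) = 49 + 11594 = 11643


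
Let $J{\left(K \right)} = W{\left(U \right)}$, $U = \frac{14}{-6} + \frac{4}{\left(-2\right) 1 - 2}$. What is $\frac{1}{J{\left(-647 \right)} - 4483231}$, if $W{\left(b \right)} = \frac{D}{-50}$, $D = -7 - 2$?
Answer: $- \frac{50}{224161541} \approx -2.2305 \cdot 10^{-7}$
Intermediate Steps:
$D = -9$ ($D = -7 - 2 = -9$)
$U = - \frac{10}{3}$ ($U = 14 \left(- \frac{1}{6}\right) + \frac{4}{-2 - 2} = - \frac{7}{3} + \frac{4}{-4} = - \frac{7}{3} + 4 \left(- \frac{1}{4}\right) = - \frac{7}{3} - 1 = - \frac{10}{3} \approx -3.3333$)
$W{\left(b \right)} = \frac{9}{50}$ ($W{\left(b \right)} = - \frac{9}{-50} = \left(-9\right) \left(- \frac{1}{50}\right) = \frac{9}{50}$)
$J{\left(K \right)} = \frac{9}{50}$
$\frac{1}{J{\left(-647 \right)} - 4483231} = \frac{1}{\frac{9}{50} - 4483231} = \frac{1}{- \frac{224161541}{50}} = - \frac{50}{224161541}$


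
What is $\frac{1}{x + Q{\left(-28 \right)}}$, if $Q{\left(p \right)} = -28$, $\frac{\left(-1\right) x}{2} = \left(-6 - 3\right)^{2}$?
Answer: $- \frac{1}{190} \approx -0.0052632$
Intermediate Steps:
$x = -162$ ($x = - 2 \left(-6 - 3\right)^{2} = - 2 \left(-9\right)^{2} = \left(-2\right) 81 = -162$)
$\frac{1}{x + Q{\left(-28 \right)}} = \frac{1}{-162 - 28} = \frac{1}{-190} = - \frac{1}{190}$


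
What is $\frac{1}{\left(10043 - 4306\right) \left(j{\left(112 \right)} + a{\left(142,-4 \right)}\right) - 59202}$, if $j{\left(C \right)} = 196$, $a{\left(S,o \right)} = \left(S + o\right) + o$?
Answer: $\frac{1}{1834008} \approx 5.4525 \cdot 10^{-7}$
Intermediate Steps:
$a{\left(S,o \right)} = S + 2 o$
$\frac{1}{\left(10043 - 4306\right) \left(j{\left(112 \right)} + a{\left(142,-4 \right)}\right) - 59202} = \frac{1}{\left(10043 - 4306\right) \left(196 + \left(142 + 2 \left(-4\right)\right)\right) - 59202} = \frac{1}{5737 \left(196 + \left(142 - 8\right)\right) - 59202} = \frac{1}{5737 \left(196 + 134\right) - 59202} = \frac{1}{5737 \cdot 330 - 59202} = \frac{1}{1893210 - 59202} = \frac{1}{1834008}$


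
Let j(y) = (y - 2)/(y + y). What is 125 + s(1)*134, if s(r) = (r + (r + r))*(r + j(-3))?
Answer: 862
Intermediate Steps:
j(y) = (-2 + y)/(2*y) (j(y) = (-2 + y)/((2*y)) = (-2 + y)*(1/(2*y)) = (-2 + y)/(2*y))
s(r) = 3*r*(⅚ + r) (s(r) = (r + (r + r))*(r + (½)*(-2 - 3)/(-3)) = (r + 2*r)*(r + (½)*(-⅓)*(-5)) = (3*r)*(r + ⅚) = (3*r)*(⅚ + r) = 3*r*(⅚ + r))
125 + s(1)*134 = 125 + ((½)*1*(5 + 6*1))*134 = 125 + ((½)*1*(5 + 6))*134 = 125 + ((½)*1*11)*134 = 125 + (11/2)*134 = 125 + 737 = 862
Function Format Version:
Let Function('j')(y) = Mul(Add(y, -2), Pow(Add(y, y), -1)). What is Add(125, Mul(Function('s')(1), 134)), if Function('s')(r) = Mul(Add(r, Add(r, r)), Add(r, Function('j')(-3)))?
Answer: 862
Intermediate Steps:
Function('j')(y) = Mul(Rational(1, 2), Pow(y, -1), Add(-2, y)) (Function('j')(y) = Mul(Add(-2, y), Pow(Mul(2, y), -1)) = Mul(Add(-2, y), Mul(Rational(1, 2), Pow(y, -1))) = Mul(Rational(1, 2), Pow(y, -1), Add(-2, y)))
Function('s')(r) = Mul(3, r, Add(Rational(5, 6), r)) (Function('s')(r) = Mul(Add(r, Add(r, r)), Add(r, Mul(Rational(1, 2), Pow(-3, -1), Add(-2, -3)))) = Mul(Add(r, Mul(2, r)), Add(r, Mul(Rational(1, 2), Rational(-1, 3), -5))) = Mul(Mul(3, r), Add(r, Rational(5, 6))) = Mul(Mul(3, r), Add(Rational(5, 6), r)) = Mul(3, r, Add(Rational(5, 6), r)))
Add(125, Mul(Function('s')(1), 134)) = Add(125, Mul(Mul(Rational(1, 2), 1, Add(5, Mul(6, 1))), 134)) = Add(125, Mul(Mul(Rational(1, 2), 1, Add(5, 6)), 134)) = Add(125, Mul(Mul(Rational(1, 2), 1, 11), 134)) = Add(125, Mul(Rational(11, 2), 134)) = Add(125, 737) = 862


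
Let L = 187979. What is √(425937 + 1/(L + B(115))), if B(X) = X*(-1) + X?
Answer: 2*√3762738579368549/187979 ≈ 652.64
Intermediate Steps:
B(X) = 0 (B(X) = -X + X = 0)
√(425937 + 1/(L + B(115))) = √(425937 + 1/(187979 + 0)) = √(425937 + 1/187979) = √(80067211324/187979) = 2*√3762738579368549/187979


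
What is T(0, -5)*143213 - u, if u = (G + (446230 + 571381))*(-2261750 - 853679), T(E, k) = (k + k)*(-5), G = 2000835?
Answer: 9403761363984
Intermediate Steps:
T(E, k) = -10*k (T(E, k) = (2*k)*(-5) = -10*k)
u = -9403754203334 (u = (2000835 + (446230 + 571381))*(-2261750 - 853679) = (2000835 + 1017611)*(-3115429) = 3018446*(-3115429) = -9403754203334)
T(0, -5)*143213 - u = -10*(-5)*143213 - 1*(-9403754203334) = 50*143213 + 9403754203334 = 7160650 + 9403754203334 = 9403761363984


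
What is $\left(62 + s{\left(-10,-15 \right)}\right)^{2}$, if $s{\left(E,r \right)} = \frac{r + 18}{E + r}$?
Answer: $\frac{2393209}{625} \approx 3829.1$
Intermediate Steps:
$s{\left(E,r \right)} = \frac{18 + r}{E + r}$
$\left(62 + s{\left(-10,-15 \right)}\right)^{2} = \left(62 + \frac{18 - 15}{-10 - 15}\right)^{2} = \left(62 + \frac{1}{-25} \cdot 3\right)^{2} = \left(62 - \frac{3}{25}\right)^{2} = \left(\frac{1547}{25}\right)^{2} = \frac{2393209}{625}$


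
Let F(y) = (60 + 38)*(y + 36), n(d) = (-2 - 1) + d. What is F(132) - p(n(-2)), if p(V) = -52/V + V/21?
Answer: 1727653/105 ≈ 16454.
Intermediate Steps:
n(d) = -3 + d
p(V) = -52/V + V/21 (p(V) = -52/V + V*(1/21) = -52/V + V/21)
F(y) = 3528 + 98*y (F(y) = 98*(36 + y) = 3528 + 98*y)
F(132) - p(n(-2)) = (3528 + 98*132) - (-52/(-3 - 2) + (-3 - 2)/21) = (3528 + 12936) - (-52/(-5) + (1/21)*(-5)) = 16464 - (-52*(-1/5) - 5/21) = 16464 - (52/5 - 5/21) = 16464 - 1*1067/105 = 16464 - 1067/105 = 1727653/105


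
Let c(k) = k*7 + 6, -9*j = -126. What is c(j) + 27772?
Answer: 27876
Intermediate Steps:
j = 14 (j = -⅑*(-126) = 14)
c(k) = 6 + 7*k (c(k) = 7*k + 6 = 6 + 7*k)
c(j) + 27772 = (6 + 7*14) + 27772 = (6 + 98) + 27772 = 104 + 27772 = 27876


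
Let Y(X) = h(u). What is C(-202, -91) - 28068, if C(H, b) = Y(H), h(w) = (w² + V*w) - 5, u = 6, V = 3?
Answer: -28019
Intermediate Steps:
h(w) = -5 + w² + 3*w (h(w) = (w² + 3*w) - 5 = -5 + w² + 3*w)
Y(X) = 49 (Y(X) = -5 + 6² + 3*6 = -5 + 36 + 18 = 49)
C(H, b) = 49
C(-202, -91) - 28068 = 49 - 28068 = -28019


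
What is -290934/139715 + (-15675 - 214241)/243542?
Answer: -51488681084/17013235265 ≈ -3.0264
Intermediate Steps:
-290934/139715 + (-15675 - 214241)/243542 = -290934*1/139715 - 229916*1/243542 = -290934/139715 - 114958/121771 = -51488681084/17013235265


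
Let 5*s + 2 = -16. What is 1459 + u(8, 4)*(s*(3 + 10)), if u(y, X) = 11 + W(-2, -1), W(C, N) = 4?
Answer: 757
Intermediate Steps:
s = -18/5 (s = -⅖ + (⅕)*(-16) = -⅖ - 16/5 = -18/5 ≈ -3.6000)
u(y, X) = 15 (u(y, X) = 11 + 4 = 15)
1459 + u(8, 4)*(s*(3 + 10)) = 1459 + 15*(-18*(3 + 10)/5) = 1459 + 15*(-18/5*13) = 1459 + 15*(-234/5) = 1459 - 702 = 757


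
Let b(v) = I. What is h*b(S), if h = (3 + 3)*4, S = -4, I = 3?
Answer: 72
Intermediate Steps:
b(v) = 3
h = 24 (h = 6*4 = 24)
h*b(S) = 24*3 = 72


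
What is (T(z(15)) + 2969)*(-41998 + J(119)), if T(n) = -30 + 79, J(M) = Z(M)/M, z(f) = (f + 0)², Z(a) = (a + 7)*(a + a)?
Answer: -125989428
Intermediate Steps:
Z(a) = 2*a*(7 + a) (Z(a) = (7 + a)*(2*a) = 2*a*(7 + a))
z(f) = f²
J(M) = 14 + 2*M (J(M) = (2*M*(7 + M))/M = 14 + 2*M)
T(n) = 49
(T(z(15)) + 2969)*(-41998 + J(119)) = (49 + 2969)*(-41998 + (14 + 2*119)) = 3018*(-41998 + (14 + 238)) = 3018*(-41998 + 252) = 3018*(-41746) = -125989428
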